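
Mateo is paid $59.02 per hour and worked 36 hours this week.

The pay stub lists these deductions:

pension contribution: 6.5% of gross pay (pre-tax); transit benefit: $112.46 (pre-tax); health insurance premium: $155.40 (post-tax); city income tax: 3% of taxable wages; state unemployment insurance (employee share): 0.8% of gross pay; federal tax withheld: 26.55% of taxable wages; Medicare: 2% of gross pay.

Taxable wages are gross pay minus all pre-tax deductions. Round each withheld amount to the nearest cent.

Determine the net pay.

$1,105.45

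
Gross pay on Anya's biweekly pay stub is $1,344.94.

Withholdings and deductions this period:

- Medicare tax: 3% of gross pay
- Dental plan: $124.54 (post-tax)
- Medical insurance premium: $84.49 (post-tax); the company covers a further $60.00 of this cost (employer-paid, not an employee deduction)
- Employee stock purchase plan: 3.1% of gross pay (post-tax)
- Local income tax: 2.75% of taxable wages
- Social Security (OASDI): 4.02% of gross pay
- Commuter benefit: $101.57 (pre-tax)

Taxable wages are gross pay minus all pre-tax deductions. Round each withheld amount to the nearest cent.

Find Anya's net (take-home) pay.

$864.04

Commuter benefit: $101.57
Taxable wages = $1,344.94 − $101.57 = $1,243.37
Local income tax: $1,243.37 × 0.0275 = $34.19
Social Security (OASDI): $1,344.94 × 0.0402 = $54.07
Medicare tax: $1,344.94 × 0.03 = $40.35
Medical insurance premium: $84.49
Employee stock purchase plan: $1,344.94 × 0.031 = $41.69
Dental plan: $124.54
(Employer's $60.00 toward medical insurance premium is not withheld from the employee.)
Total deductions = $101.57 + $34.19 + $54.07 + $40.35 + $84.49 + $41.69 + $124.54 = $480.90
Net pay = $1,344.94 − $480.90 = $864.04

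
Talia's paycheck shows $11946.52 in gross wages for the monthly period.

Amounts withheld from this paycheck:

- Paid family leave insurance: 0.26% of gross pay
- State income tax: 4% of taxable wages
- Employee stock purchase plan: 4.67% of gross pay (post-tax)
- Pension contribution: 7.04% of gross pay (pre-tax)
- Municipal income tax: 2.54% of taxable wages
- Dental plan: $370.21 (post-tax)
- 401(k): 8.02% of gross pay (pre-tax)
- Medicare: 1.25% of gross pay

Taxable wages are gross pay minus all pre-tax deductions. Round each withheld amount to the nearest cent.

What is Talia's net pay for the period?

$8375.24

401(k): $11946.52 × 0.0802 = $958.11
Pension contribution: $11946.52 × 0.0704 = $841.04
Pre-tax total = $958.11 + $841.04 = $1799.15
Taxable wages = $11946.52 − $1799.15 = $10147.37
Municipal income tax: $10147.37 × 0.0254 = $257.74
State income tax: $10147.37 × 0.04 = $405.89
Medicare: $11946.52 × 0.0125 = $149.33
Paid family leave insurance: $11946.52 × 0.0026 = $31.06
Employee stock purchase plan: $11946.52 × 0.0467 = $557.90
Dental plan: $370.21
Total deductions = $958.11 + $841.04 + $257.74 + $405.89 + $149.33 + $31.06 + $557.90 + $370.21 = $3571.28
Net pay = $11946.52 − $3571.28 = $8375.24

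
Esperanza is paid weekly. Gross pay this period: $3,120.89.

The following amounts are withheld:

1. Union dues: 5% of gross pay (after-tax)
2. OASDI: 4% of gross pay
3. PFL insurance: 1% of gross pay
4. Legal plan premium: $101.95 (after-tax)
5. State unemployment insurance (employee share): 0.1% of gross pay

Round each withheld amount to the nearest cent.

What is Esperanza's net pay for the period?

OASDI: $3,120.89 × 0.04 = $124.84
State unemployment insurance (employee share): $3,120.89 × 0.001 = $3.12
PFL insurance: $3,120.89 × 0.01 = $31.21
Union dues: $3,120.89 × 0.05 = $156.04
Legal plan premium: $101.95
Total deductions = $124.84 + $3.12 + $31.21 + $156.04 + $101.95 = $417.16
Net pay = $3,120.89 − $417.16 = $2,703.73

$2,703.73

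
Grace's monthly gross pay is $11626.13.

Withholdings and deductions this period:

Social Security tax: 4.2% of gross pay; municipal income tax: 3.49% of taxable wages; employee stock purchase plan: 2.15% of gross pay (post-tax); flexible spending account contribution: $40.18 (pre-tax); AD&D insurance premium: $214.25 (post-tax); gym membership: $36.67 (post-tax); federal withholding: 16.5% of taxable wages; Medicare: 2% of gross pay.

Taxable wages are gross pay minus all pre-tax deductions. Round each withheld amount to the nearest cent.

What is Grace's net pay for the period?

Flexible spending account contribution: $40.18
Taxable wages = $11626.13 − $40.18 = $11585.95
Federal withholding: $11585.95 × 0.165 = $1911.68
Municipal income tax: $11585.95 × 0.0349 = $404.35
Medicare: $11626.13 × 0.02 = $232.52
Social Security tax: $11626.13 × 0.042 = $488.30
Employee stock purchase plan: $11626.13 × 0.0215 = $249.96
Gym membership: $36.67
AD&D insurance premium: $214.25
Total deductions = $40.18 + $1911.68 + $404.35 + $232.52 + $488.30 + $249.96 + $36.67 + $214.25 = $3577.91
Net pay = $11626.13 − $3577.91 = $8048.22

$8048.22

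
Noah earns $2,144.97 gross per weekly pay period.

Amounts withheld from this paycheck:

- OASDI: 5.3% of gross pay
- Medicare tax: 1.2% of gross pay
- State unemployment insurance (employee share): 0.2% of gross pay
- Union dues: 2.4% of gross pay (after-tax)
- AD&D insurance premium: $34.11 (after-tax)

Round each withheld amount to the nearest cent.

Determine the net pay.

OASDI: $2,144.97 × 0.053 = $113.68
State unemployment insurance (employee share): $2,144.97 × 0.002 = $4.29
Medicare tax: $2,144.97 × 0.012 = $25.74
Union dues: $2,144.97 × 0.024 = $51.48
AD&D insurance premium: $34.11
Total deductions = $113.68 + $4.29 + $25.74 + $51.48 + $34.11 = $229.30
Net pay = $2,144.97 − $229.30 = $1,915.67

$1,915.67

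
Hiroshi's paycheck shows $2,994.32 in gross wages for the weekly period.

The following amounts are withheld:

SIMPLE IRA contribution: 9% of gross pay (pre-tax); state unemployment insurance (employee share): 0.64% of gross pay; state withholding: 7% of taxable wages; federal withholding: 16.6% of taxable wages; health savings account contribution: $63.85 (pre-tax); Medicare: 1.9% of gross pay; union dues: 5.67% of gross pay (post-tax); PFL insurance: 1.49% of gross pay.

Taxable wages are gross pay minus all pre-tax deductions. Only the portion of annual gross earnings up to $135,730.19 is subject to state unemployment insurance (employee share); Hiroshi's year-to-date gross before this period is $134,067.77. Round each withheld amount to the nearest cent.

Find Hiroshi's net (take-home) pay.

$1,751.06

SIMPLE IRA contribution: $2,994.32 × 0.09 = $269.49
Health savings account contribution: $63.85
Pre-tax total = $269.49 + $63.85 = $333.34
Taxable wages = $2,994.32 − $333.34 = $2,660.98
State withholding: $2,660.98 × 0.07 = $186.27
Federal withholding: $2,660.98 × 0.166 = $441.72
Medicare: $2,994.32 × 0.019 = $56.89
State unemployment insurance (employee share): only $135,730.19 − $134,067.77 = $1,662.42 of this check is subject → $1,662.42 × 0.0064 = $10.64
PFL insurance: $2,994.32 × 0.0149 = $44.62
Union dues: $2,994.32 × 0.0567 = $169.78
Total deductions = $269.49 + $63.85 + $186.27 + $441.72 + $56.89 + $10.64 + $44.62 + $169.78 = $1,243.26
Net pay = $2,994.32 − $1,243.26 = $1,751.06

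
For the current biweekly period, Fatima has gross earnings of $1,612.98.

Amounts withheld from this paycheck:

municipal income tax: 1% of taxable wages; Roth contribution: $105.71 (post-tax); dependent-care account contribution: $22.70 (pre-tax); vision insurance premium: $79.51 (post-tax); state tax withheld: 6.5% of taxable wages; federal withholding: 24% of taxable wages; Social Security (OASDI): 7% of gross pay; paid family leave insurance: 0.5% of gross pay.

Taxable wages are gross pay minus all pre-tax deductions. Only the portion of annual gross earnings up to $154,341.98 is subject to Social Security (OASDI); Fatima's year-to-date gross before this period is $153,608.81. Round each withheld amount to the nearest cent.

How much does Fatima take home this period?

$844.74

Dependent-care account contribution: $22.70
Taxable wages = $1,612.98 − $22.70 = $1,590.28
Municipal income tax: $1,590.28 × 0.01 = $15.90
Federal withholding: $1,590.28 × 0.24 = $381.67
State tax withheld: $1,590.28 × 0.065 = $103.37
Paid family leave insurance: $1,612.98 × 0.005 = $8.06
Social Security (OASDI): only $154,341.98 − $153,608.81 = $733.17 of this check is subject → $733.17 × 0.07 = $51.32
Vision insurance premium: $79.51
Roth contribution: $105.71
Total deductions = $22.70 + $15.90 + $381.67 + $103.37 + $8.06 + $51.32 + $79.51 + $105.71 = $768.24
Net pay = $1,612.98 − $768.24 = $844.74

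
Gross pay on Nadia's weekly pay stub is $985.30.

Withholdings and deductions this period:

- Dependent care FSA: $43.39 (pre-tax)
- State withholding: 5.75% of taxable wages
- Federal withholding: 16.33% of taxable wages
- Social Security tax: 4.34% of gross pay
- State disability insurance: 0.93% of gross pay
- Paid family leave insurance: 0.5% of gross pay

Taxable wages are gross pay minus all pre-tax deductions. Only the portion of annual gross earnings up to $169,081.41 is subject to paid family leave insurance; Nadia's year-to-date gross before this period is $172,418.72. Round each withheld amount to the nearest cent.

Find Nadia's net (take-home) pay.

$682.02

Dependent care FSA: $43.39
Taxable wages = $985.30 − $43.39 = $941.91
State withholding: $941.91 × 0.0575 = $54.16
Federal withholding: $941.91 × 0.1633 = $153.81
Social Security tax: $985.30 × 0.0434 = $42.76
State disability insurance: $985.30 × 0.0093 = $9.16
Paid family leave insurance: annual cap $169,081.41 already reached (YTD $172,418.72), so $0.00
Total deductions = $43.39 + $54.16 + $153.81 + $42.76 + $9.16 + $0.00 = $303.28
Net pay = $985.30 − $303.28 = $682.02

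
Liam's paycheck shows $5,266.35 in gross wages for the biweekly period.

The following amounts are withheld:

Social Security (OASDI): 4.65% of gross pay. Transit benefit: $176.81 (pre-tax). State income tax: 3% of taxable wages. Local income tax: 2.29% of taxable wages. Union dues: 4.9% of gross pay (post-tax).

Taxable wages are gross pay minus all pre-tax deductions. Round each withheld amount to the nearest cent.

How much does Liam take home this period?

Transit benefit: $176.81
Taxable wages = $5,266.35 − $176.81 = $5,089.54
Local income tax: $5,089.54 × 0.0229 = $116.55
State income tax: $5,089.54 × 0.03 = $152.69
Social Security (OASDI): $5,266.35 × 0.0465 = $244.89
Union dues: $5,266.35 × 0.049 = $258.05
Total deductions = $176.81 + $116.55 + $152.69 + $244.89 + $258.05 = $948.99
Net pay = $5,266.35 − $948.99 = $4,317.36

$4,317.36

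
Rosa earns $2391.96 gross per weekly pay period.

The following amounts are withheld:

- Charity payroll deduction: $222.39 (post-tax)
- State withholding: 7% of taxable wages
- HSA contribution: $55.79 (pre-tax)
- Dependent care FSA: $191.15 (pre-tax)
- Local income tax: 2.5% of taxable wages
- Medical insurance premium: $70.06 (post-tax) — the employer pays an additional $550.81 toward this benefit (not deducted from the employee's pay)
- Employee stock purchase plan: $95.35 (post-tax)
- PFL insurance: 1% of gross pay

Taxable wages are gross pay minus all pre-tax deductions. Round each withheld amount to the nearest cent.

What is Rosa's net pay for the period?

Dependent care FSA: $191.15
HSA contribution: $55.79
Pre-tax total = $191.15 + $55.79 = $246.94
Taxable wages = $2391.96 − $246.94 = $2145.02
State withholding: $2145.02 × 0.07 = $150.15
Local income tax: $2145.02 × 0.025 = $53.63
PFL insurance: $2391.96 × 0.01 = $23.92
Medical insurance premium: $70.06
Charity payroll deduction: $222.39
Employee stock purchase plan: $95.35
(Employer's $550.81 toward medical insurance premium is not withheld from the employee.)
Total deductions = $191.15 + $55.79 + $150.15 + $53.63 + $23.92 + $70.06 + $222.39 + $95.35 = $862.44
Net pay = $2391.96 − $862.44 = $1529.52

$1529.52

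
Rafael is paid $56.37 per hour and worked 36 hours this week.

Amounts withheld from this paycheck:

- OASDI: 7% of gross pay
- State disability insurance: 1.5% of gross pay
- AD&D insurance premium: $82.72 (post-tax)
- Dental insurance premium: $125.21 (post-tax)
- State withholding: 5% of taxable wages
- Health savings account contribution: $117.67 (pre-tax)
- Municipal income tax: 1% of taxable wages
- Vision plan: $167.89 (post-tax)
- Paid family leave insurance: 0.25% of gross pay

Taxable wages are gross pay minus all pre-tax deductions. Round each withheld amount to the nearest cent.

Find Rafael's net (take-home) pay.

$1,243.57

Gross pay: 36 × $56.37 = $2,029.32
Health savings account contribution: $117.67
Taxable wages = $2,029.32 − $117.67 = $1,911.65
State withholding: $1,911.65 × 0.05 = $95.58
Municipal income tax: $1,911.65 × 0.01 = $19.12
State disability insurance: $2,029.32 × 0.015 = $30.44
OASDI: $2,029.32 × 0.07 = $142.05
Paid family leave insurance: $2,029.32 × 0.0025 = $5.07
Dental insurance premium: $125.21
Vision plan: $167.89
AD&D insurance premium: $82.72
Total deductions = $117.67 + $95.58 + $19.12 + $30.44 + $142.05 + $5.07 + $125.21 + $167.89 + $82.72 = $785.75
Net pay = $2,029.32 − $785.75 = $1,243.57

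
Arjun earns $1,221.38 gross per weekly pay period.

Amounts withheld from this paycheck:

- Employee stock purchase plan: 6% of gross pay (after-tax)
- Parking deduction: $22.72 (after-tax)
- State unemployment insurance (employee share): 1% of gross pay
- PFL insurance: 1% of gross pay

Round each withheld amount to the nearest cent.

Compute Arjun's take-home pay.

PFL insurance: $1,221.38 × 0.01 = $12.21
State unemployment insurance (employee share): $1,221.38 × 0.01 = $12.21
Employee stock purchase plan: $1,221.38 × 0.06 = $73.28
Parking deduction: $22.72
Total deductions = $12.21 + $12.21 + $73.28 + $22.72 = $120.42
Net pay = $1,221.38 − $120.42 = $1,100.96

$1,100.96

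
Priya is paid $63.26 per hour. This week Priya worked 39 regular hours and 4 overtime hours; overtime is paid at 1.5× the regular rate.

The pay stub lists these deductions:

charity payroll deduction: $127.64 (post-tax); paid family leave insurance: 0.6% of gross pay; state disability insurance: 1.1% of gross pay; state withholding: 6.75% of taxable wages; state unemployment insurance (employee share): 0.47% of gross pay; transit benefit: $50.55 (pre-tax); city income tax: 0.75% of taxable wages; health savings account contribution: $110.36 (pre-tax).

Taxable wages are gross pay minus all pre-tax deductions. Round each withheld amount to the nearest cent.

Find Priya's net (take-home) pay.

$2294.95

Regular pay: 39 × $63.26 = $2467.14
Overtime pay: 4 × $63.26 × 1.5 = $379.56
Gross pay = $2467.14 + $379.56 = $2846.70
Health savings account contribution: $110.36
Transit benefit: $50.55
Pre-tax total = $110.36 + $50.55 = $160.91
Taxable wages = $2846.70 − $160.91 = $2685.79
State withholding: $2685.79 × 0.0675 = $181.29
City income tax: $2685.79 × 0.0075 = $20.14
State disability insurance: $2846.70 × 0.011 = $31.31
State unemployment insurance (employee share): $2846.70 × 0.0047 = $13.38
Paid family leave insurance: $2846.70 × 0.006 = $17.08
Charity payroll deduction: $127.64
Total deductions = $110.36 + $50.55 + $181.29 + $20.14 + $31.31 + $13.38 + $17.08 + $127.64 = $551.75
Net pay = $2846.70 − $551.75 = $2294.95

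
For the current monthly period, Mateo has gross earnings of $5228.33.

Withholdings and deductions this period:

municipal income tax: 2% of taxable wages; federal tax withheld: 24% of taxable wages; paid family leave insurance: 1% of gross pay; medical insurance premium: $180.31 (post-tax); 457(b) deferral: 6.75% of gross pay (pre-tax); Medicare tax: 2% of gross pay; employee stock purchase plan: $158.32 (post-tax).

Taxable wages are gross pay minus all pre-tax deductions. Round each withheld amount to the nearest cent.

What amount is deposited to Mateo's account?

$3112.33

457(b) deferral: $5228.33 × 0.0675 = $352.91
Taxable wages = $5228.33 − $352.91 = $4875.42
Federal tax withheld: $4875.42 × 0.24 = $1170.10
Municipal income tax: $4875.42 × 0.02 = $97.51
Medicare tax: $5228.33 × 0.02 = $104.57
Paid family leave insurance: $5228.33 × 0.01 = $52.28
Medical insurance premium: $180.31
Employee stock purchase plan: $158.32
Total deductions = $352.91 + $1170.10 + $97.51 + $104.57 + $52.28 + $180.31 + $158.32 = $2116.00
Net pay = $5228.33 − $2116.00 = $3112.33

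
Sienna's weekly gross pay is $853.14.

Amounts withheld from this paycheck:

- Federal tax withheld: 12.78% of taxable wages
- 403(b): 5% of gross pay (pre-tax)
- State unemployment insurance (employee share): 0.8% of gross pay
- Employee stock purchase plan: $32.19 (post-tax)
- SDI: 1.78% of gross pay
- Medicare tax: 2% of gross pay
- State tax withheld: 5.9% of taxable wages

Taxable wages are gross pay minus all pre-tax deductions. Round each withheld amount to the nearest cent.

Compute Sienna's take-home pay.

$587.81

403(b): $853.14 × 0.05 = $42.66
Taxable wages = $853.14 − $42.66 = $810.48
Federal tax withheld: $810.48 × 0.1278 = $103.58
State tax withheld: $810.48 × 0.059 = $47.82
Medicare tax: $853.14 × 0.02 = $17.06
State unemployment insurance (employee share): $853.14 × 0.008 = $6.83
SDI: $853.14 × 0.0178 = $15.19
Employee stock purchase plan: $32.19
Total deductions = $42.66 + $103.58 + $47.82 + $17.06 + $6.83 + $15.19 + $32.19 = $265.33
Net pay = $853.14 − $265.33 = $587.81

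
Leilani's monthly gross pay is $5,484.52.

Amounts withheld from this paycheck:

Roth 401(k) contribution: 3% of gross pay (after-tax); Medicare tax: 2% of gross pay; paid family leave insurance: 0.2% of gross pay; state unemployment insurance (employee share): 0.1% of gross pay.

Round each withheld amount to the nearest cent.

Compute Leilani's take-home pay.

$5,193.84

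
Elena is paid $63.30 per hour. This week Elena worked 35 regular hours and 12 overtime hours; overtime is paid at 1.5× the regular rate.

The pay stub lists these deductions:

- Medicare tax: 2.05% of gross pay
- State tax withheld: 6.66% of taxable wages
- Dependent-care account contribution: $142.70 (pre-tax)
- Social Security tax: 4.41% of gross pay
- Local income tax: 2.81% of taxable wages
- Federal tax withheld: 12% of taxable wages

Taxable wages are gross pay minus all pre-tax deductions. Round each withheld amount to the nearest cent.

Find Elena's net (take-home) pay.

$2,305.82

Regular pay: 35 × $63.30 = $2,215.50
Overtime pay: 12 × $63.30 × 1.5 = $1,139.40
Gross pay = $2,215.50 + $1,139.40 = $3,354.90
Dependent-care account contribution: $142.70
Taxable wages = $3,354.90 − $142.70 = $3,212.20
State tax withheld: $3,212.20 × 0.0666 = $213.93
Local income tax: $3,212.20 × 0.0281 = $90.26
Federal tax withheld: $3,212.20 × 0.12 = $385.46
Medicare tax: $3,354.90 × 0.0205 = $68.78
Social Security tax: $3,354.90 × 0.0441 = $147.95
Total deductions = $142.70 + $213.93 + $90.26 + $385.46 + $68.78 + $147.95 = $1,049.08
Net pay = $3,354.90 − $1,049.08 = $2,305.82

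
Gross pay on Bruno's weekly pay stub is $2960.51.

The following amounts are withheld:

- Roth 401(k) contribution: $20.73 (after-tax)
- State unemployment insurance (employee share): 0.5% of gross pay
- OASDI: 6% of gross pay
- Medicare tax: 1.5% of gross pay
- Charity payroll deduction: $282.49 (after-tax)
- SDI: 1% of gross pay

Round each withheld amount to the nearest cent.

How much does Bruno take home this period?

$2390.84

SDI: $2960.51 × 0.01 = $29.61
OASDI: $2960.51 × 0.06 = $177.63
Medicare tax: $2960.51 × 0.015 = $44.41
State unemployment insurance (employee share): $2960.51 × 0.005 = $14.80
Charity payroll deduction: $282.49
Roth 401(k) contribution: $20.73
Total deductions = $29.61 + $177.63 + $44.41 + $14.80 + $282.49 + $20.73 = $569.67
Net pay = $2960.51 − $569.67 = $2390.84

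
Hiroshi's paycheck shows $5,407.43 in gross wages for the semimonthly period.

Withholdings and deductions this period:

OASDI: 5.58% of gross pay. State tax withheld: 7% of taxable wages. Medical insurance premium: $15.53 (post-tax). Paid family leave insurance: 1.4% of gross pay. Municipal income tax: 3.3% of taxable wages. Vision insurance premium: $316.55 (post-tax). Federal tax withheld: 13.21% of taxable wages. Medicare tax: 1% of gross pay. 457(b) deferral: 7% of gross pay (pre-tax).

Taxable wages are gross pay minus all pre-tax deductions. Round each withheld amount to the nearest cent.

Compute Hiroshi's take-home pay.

457(b) deferral: $5,407.43 × 0.07 = $378.52
Taxable wages = $5,407.43 − $378.52 = $5,028.91
State tax withheld: $5,028.91 × 0.07 = $352.02
Municipal income tax: $5,028.91 × 0.033 = $165.95
Federal tax withheld: $5,028.91 × 0.1321 = $664.32
Paid family leave insurance: $5,407.43 × 0.014 = $75.70
Medicare tax: $5,407.43 × 0.01 = $54.07
OASDI: $5,407.43 × 0.0558 = $301.73
Medical insurance premium: $15.53
Vision insurance premium: $316.55
Total deductions = $378.52 + $352.02 + $165.95 + $664.32 + $75.70 + $54.07 + $301.73 + $15.53 + $316.55 = $2,324.39
Net pay = $5,407.43 − $2,324.39 = $3,083.04

$3,083.04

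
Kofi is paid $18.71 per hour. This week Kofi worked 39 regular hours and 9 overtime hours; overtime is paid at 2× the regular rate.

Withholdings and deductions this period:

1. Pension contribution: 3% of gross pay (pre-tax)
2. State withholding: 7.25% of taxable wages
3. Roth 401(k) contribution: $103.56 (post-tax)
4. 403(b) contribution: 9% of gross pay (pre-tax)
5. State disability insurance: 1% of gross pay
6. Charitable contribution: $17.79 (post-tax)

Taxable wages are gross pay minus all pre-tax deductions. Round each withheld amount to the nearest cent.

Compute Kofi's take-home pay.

Regular pay: 39 × $18.71 = $729.69
Overtime pay: 9 × $18.71 × 2 = $336.78
Gross pay = $729.69 + $336.78 = $1066.47
Pension contribution: $1066.47 × 0.03 = $31.99
403(b) contribution: $1066.47 × 0.09 = $95.98
Pre-tax total = $31.99 + $95.98 = $127.97
Taxable wages = $1066.47 − $127.97 = $938.50
State withholding: $938.50 × 0.0725 = $68.04
State disability insurance: $1066.47 × 0.01 = $10.66
Charitable contribution: $17.79
Roth 401(k) contribution: $103.56
Total deductions = $31.99 + $95.98 + $68.04 + $10.66 + $17.79 + $103.56 = $328.02
Net pay = $1066.47 − $328.02 = $738.45

$738.45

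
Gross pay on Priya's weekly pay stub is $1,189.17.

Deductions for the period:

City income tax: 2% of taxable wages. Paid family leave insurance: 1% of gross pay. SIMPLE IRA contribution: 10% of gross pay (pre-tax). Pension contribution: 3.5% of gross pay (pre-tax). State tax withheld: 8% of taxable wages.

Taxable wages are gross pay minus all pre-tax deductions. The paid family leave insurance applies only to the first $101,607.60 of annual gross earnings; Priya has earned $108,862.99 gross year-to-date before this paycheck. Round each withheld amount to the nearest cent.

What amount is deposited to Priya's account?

Pension contribution: $1,189.17 × 0.035 = $41.62
SIMPLE IRA contribution: $1,189.17 × 0.1 = $118.92
Pre-tax total = $41.62 + $118.92 = $160.54
Taxable wages = $1,189.17 − $160.54 = $1,028.63
State tax withheld: $1,028.63 × 0.08 = $82.29
City income tax: $1,028.63 × 0.02 = $20.57
Paid family leave insurance: annual cap $101,607.60 already reached (YTD $108,862.99), so $0.00
Total deductions = $41.62 + $118.92 + $82.29 + $20.57 + $0.00 = $263.40
Net pay = $1,189.17 − $263.40 = $925.77

$925.77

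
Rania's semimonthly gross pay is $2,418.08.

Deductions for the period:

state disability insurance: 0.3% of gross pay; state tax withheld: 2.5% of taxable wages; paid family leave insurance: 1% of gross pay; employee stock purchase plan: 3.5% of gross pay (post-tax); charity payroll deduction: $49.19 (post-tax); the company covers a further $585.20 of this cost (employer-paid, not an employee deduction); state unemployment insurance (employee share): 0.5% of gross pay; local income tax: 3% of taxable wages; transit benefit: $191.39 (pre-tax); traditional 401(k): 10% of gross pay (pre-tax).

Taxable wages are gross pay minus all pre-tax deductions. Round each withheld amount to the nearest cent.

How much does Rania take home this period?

Traditional 401(k): $2,418.08 × 0.1 = $241.81
Transit benefit: $191.39
Pre-tax total = $241.81 + $191.39 = $433.20
Taxable wages = $2,418.08 − $433.20 = $1,984.88
State tax withheld: $1,984.88 × 0.025 = $49.62
Local income tax: $1,984.88 × 0.03 = $59.55
State unemployment insurance (employee share): $2,418.08 × 0.005 = $12.09
Paid family leave insurance: $2,418.08 × 0.01 = $24.18
State disability insurance: $2,418.08 × 0.003 = $7.25
Employee stock purchase plan: $2,418.08 × 0.035 = $84.63
Charity payroll deduction: $49.19
(Employer's $585.20 toward charity payroll deduction is not withheld from the employee.)
Total deductions = $241.81 + $191.39 + $49.62 + $59.55 + $12.09 + $24.18 + $7.25 + $84.63 + $49.19 = $719.71
Net pay = $2,418.08 − $719.71 = $1,698.37

$1,698.37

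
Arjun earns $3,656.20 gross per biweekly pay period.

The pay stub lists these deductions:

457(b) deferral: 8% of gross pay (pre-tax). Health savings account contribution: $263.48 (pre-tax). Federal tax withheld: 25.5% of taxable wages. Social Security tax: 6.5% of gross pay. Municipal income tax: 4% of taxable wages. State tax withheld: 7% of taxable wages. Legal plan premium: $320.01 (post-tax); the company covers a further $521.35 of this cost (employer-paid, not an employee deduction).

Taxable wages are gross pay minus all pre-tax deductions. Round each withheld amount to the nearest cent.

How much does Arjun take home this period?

457(b) deferral: $3,656.20 × 0.08 = $292.50
Health savings account contribution: $263.48
Pre-tax total = $292.50 + $263.48 = $555.98
Taxable wages = $3,656.20 − $555.98 = $3,100.22
Federal tax withheld: $3,100.22 × 0.255 = $790.56
Municipal income tax: $3,100.22 × 0.04 = $124.01
State tax withheld: $3,100.22 × 0.07 = $217.02
Social Security tax: $3,656.20 × 0.065 = $237.65
Legal plan premium: $320.01
(Employer's $521.35 toward legal plan premium is not withheld from the employee.)
Total deductions = $292.50 + $263.48 + $790.56 + $124.01 + $217.02 + $237.65 + $320.01 = $2,245.23
Net pay = $3,656.20 − $2,245.23 = $1,410.97

$1,410.97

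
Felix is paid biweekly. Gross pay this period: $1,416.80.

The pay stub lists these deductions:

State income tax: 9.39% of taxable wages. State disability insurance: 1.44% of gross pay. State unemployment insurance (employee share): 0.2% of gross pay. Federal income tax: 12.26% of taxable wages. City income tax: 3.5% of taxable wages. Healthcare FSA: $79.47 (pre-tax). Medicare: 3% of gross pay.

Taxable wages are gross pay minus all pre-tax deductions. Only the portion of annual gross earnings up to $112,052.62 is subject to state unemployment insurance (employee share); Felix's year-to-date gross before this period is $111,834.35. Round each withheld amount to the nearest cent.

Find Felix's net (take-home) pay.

$937.64

Healthcare FSA: $79.47
Taxable wages = $1,416.80 − $79.47 = $1,337.33
City income tax: $1,337.33 × 0.035 = $46.81
Federal income tax: $1,337.33 × 0.1226 = $163.96
State income tax: $1,337.33 × 0.0939 = $125.58
State unemployment insurance (employee share): only $112,052.62 − $111,834.35 = $218.27 of this check is subject → $218.27 × 0.002 = $0.44
Medicare: $1,416.80 × 0.03 = $42.50
State disability insurance: $1,416.80 × 0.0144 = $20.40
Total deductions = $79.47 + $46.81 + $163.96 + $125.58 + $0.44 + $42.50 + $20.40 = $479.16
Net pay = $1,416.80 − $479.16 = $937.64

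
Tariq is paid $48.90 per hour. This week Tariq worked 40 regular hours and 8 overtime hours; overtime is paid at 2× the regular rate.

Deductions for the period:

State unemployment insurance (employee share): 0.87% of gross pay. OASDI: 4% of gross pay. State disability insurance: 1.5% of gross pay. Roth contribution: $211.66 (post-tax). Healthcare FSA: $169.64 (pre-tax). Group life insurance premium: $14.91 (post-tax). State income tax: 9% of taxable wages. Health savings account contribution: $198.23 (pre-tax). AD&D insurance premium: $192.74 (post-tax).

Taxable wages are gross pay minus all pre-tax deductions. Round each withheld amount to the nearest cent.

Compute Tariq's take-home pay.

$1563.43

Regular pay: 40 × $48.90 = $1956.00
Overtime pay: 8 × $48.90 × 2 = $782.40
Gross pay = $1956.00 + $782.40 = $2738.40
Healthcare FSA: $169.64
Health savings account contribution: $198.23
Pre-tax total = $169.64 + $198.23 = $367.87
Taxable wages = $2738.40 − $367.87 = $2370.53
State income tax: $2370.53 × 0.09 = $213.35
State disability insurance: $2738.40 × 0.015 = $41.08
OASDI: $2738.40 × 0.04 = $109.54
State unemployment insurance (employee share): $2738.40 × 0.0087 = $23.82
Group life insurance premium: $14.91
AD&D insurance premium: $192.74
Roth contribution: $211.66
Total deductions = $169.64 + $198.23 + $213.35 + $41.08 + $109.54 + $23.82 + $14.91 + $192.74 + $211.66 = $1174.97
Net pay = $2738.40 − $1174.97 = $1563.43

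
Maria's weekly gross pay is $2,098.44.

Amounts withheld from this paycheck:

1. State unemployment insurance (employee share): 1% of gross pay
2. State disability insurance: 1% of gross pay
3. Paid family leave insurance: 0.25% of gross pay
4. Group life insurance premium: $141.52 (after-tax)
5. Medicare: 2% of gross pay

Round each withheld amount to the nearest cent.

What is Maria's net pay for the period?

Medicare: $2,098.44 × 0.02 = $41.97
Paid family leave insurance: $2,098.44 × 0.0025 = $5.25
State disability insurance: $2,098.44 × 0.01 = $20.98
State unemployment insurance (employee share): $2,098.44 × 0.01 = $20.98
Group life insurance premium: $141.52
Total deductions = $41.97 + $5.25 + $20.98 + $20.98 + $141.52 = $230.70
Net pay = $2,098.44 − $230.70 = $1,867.74

$1,867.74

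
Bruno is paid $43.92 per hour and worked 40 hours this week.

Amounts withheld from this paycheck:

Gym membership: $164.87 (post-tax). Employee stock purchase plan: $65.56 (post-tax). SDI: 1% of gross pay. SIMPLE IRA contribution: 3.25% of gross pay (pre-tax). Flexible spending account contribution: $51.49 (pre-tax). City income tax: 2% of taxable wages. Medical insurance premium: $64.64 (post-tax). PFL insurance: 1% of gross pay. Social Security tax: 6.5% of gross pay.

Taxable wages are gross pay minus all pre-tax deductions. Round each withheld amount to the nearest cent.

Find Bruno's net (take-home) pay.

$1,170.85

Gross pay: 40 × $43.92 = $1,756.80
SIMPLE IRA contribution: $1,756.80 × 0.0325 = $57.10
Flexible spending account contribution: $51.49
Pre-tax total = $57.10 + $51.49 = $108.59
Taxable wages = $1,756.80 − $108.59 = $1,648.21
City income tax: $1,648.21 × 0.02 = $32.96
SDI: $1,756.80 × 0.01 = $17.57
Social Security tax: $1,756.80 × 0.065 = $114.19
PFL insurance: $1,756.80 × 0.01 = $17.57
Medical insurance premium: $64.64
Employee stock purchase plan: $65.56
Gym membership: $164.87
Total deductions = $57.10 + $51.49 + $32.96 + $17.57 + $114.19 + $17.57 + $64.64 + $65.56 + $164.87 = $585.95
Net pay = $1,756.80 − $585.95 = $1,170.85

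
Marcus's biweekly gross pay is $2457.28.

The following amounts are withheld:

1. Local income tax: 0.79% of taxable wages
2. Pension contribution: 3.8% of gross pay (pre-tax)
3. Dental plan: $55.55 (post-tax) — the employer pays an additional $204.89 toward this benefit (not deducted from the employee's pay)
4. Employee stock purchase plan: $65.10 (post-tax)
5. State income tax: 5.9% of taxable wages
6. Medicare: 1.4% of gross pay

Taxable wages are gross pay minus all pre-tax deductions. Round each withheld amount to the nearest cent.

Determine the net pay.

$2050.71

Pension contribution: $2457.28 × 0.038 = $93.38
Taxable wages = $2457.28 − $93.38 = $2363.90
State income tax: $2363.90 × 0.059 = $139.47
Local income tax: $2363.90 × 0.0079 = $18.67
Medicare: $2457.28 × 0.014 = $34.40
Employee stock purchase plan: $65.10
Dental plan: $55.55
(Employer's $204.89 toward dental plan is not withheld from the employee.)
Total deductions = $93.38 + $139.47 + $18.67 + $34.40 + $65.10 + $55.55 = $406.57
Net pay = $2457.28 − $406.57 = $2050.71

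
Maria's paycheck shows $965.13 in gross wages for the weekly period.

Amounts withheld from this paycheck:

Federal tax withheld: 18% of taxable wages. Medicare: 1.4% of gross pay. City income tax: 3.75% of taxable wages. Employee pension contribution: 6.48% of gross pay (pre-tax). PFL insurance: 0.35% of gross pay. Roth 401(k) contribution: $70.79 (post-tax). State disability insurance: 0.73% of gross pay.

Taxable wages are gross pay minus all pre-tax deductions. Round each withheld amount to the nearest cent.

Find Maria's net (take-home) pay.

$611.54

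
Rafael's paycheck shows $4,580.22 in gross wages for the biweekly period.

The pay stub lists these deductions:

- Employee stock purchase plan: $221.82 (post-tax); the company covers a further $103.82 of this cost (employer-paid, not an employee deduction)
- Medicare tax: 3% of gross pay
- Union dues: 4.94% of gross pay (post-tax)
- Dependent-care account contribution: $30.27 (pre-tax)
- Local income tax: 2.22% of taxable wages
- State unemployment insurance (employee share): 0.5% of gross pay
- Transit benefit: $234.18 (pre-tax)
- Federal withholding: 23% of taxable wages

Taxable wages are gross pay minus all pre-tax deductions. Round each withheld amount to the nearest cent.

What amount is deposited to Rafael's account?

$2,618.94

Dependent-care account contribution: $30.27
Transit benefit: $234.18
Pre-tax total = $30.27 + $234.18 = $264.45
Taxable wages = $4,580.22 − $264.45 = $4,315.77
Federal withholding: $4,315.77 × 0.23 = $992.63
Local income tax: $4,315.77 × 0.0222 = $95.81
State unemployment insurance (employee share): $4,580.22 × 0.005 = $22.90
Medicare tax: $4,580.22 × 0.03 = $137.41
Employee stock purchase plan: $221.82
Union dues: $4,580.22 × 0.0494 = $226.26
(Employer's $103.82 toward employee stock purchase plan is not withheld from the employee.)
Total deductions = $30.27 + $234.18 + $992.63 + $95.81 + $22.90 + $137.41 + $221.82 + $226.26 = $1,961.28
Net pay = $4,580.22 − $1,961.28 = $2,618.94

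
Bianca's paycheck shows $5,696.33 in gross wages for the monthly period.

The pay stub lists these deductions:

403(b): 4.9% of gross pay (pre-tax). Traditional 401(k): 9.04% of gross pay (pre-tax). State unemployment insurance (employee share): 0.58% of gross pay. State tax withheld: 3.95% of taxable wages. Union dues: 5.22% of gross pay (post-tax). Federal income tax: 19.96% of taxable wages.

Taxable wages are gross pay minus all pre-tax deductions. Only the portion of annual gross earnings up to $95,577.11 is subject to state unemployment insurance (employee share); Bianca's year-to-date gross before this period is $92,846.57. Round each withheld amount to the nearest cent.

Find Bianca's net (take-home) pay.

$3,416.94

403(b): $5,696.33 × 0.049 = $279.12
Traditional 401(k): $5,696.33 × 0.0904 = $514.95
Pre-tax total = $279.12 + $514.95 = $794.07
Taxable wages = $5,696.33 − $794.07 = $4,902.26
Federal income tax: $4,902.26 × 0.1996 = $978.49
State tax withheld: $4,902.26 × 0.0395 = $193.64
State unemployment insurance (employee share): only $95,577.11 − $92,846.57 = $2,730.54 of this check is subject → $2,730.54 × 0.0058 = $15.84
Union dues: $5,696.33 × 0.0522 = $297.35
Total deductions = $279.12 + $514.95 + $978.49 + $193.64 + $15.84 + $297.35 = $2,279.39
Net pay = $5,696.33 − $2,279.39 = $3,416.94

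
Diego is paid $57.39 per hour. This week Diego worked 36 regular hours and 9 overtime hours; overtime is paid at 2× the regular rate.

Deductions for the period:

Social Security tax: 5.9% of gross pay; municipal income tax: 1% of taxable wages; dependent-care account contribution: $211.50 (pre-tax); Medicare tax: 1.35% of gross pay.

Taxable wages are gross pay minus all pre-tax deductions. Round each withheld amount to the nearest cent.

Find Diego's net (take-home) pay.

Regular pay: 36 × $57.39 = $2066.04
Overtime pay: 9 × $57.39 × 2 = $1033.02
Gross pay = $2066.04 + $1033.02 = $3099.06
Dependent-care account contribution: $211.50
Taxable wages = $3099.06 − $211.50 = $2887.56
Municipal income tax: $2887.56 × 0.01 = $28.88
Social Security tax: $3099.06 × 0.059 = $182.84
Medicare tax: $3099.06 × 0.0135 = $41.84
Total deductions = $211.50 + $28.88 + $182.84 + $41.84 = $465.06
Net pay = $3099.06 − $465.06 = $2634.00

$2634.00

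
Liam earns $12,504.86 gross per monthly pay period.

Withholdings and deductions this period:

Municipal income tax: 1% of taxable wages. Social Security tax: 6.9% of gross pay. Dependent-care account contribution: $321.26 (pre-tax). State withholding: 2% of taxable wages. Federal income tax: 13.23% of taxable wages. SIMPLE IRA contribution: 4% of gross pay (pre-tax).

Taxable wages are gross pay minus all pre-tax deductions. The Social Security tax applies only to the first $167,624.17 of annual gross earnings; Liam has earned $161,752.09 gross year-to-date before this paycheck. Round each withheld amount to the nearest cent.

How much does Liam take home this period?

$9,382.02

Dependent-care account contribution: $321.26
SIMPLE IRA contribution: $12,504.86 × 0.04 = $500.19
Pre-tax total = $321.26 + $500.19 = $821.45
Taxable wages = $12,504.86 − $821.45 = $11,683.41
Municipal income tax: $11,683.41 × 0.01 = $116.83
Federal income tax: $11,683.41 × 0.1323 = $1,545.72
State withholding: $11,683.41 × 0.02 = $233.67
Social Security tax: only $167,624.17 − $161,752.09 = $5,872.08 of this check is subject → $5,872.08 × 0.069 = $405.17
Total deductions = $321.26 + $500.19 + $116.83 + $1,545.72 + $233.67 + $405.17 = $3,122.84
Net pay = $12,504.86 − $3,122.84 = $9,382.02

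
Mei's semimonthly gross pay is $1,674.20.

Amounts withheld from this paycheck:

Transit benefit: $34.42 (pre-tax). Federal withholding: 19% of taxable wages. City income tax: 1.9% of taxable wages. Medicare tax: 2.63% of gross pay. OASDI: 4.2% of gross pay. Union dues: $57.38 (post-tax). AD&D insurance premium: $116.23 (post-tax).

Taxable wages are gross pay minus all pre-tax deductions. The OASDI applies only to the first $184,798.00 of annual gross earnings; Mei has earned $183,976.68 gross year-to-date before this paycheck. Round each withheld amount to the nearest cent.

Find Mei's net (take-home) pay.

Transit benefit: $34.42
Taxable wages = $1,674.20 − $34.42 = $1,639.78
Federal withholding: $1,639.78 × 0.19 = $311.56
City income tax: $1,639.78 × 0.019 = $31.16
Medicare tax: $1,674.20 × 0.0263 = $44.03
OASDI: only $184,798.00 − $183,976.68 = $821.32 of this check is subject → $821.32 × 0.042 = $34.50
Union dues: $57.38
AD&D insurance premium: $116.23
Total deductions = $34.42 + $311.56 + $31.16 + $44.03 + $34.50 + $57.38 + $116.23 = $629.28
Net pay = $1,674.20 − $629.28 = $1,044.92

$1,044.92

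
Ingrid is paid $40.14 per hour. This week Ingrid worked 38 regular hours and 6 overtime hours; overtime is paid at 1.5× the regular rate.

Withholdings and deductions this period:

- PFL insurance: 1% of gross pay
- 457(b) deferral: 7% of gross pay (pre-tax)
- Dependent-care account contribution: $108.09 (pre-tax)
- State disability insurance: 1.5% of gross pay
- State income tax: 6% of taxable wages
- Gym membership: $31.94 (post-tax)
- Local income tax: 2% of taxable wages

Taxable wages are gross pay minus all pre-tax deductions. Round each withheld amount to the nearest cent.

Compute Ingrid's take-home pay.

$1,435.60

Regular pay: 38 × $40.14 = $1,525.32
Overtime pay: 6 × $40.14 × 1.5 = $361.26
Gross pay = $1,525.32 + $361.26 = $1,886.58
Dependent-care account contribution: $108.09
457(b) deferral: $1,886.58 × 0.07 = $132.06
Pre-tax total = $108.09 + $132.06 = $240.15
Taxable wages = $1,886.58 − $240.15 = $1,646.43
Local income tax: $1,646.43 × 0.02 = $32.93
State income tax: $1,646.43 × 0.06 = $98.79
State disability insurance: $1,886.58 × 0.015 = $28.30
PFL insurance: $1,886.58 × 0.01 = $18.87
Gym membership: $31.94
Total deductions = $108.09 + $132.06 + $32.93 + $98.79 + $28.30 + $18.87 + $31.94 = $450.98
Net pay = $1,886.58 − $450.98 = $1,435.60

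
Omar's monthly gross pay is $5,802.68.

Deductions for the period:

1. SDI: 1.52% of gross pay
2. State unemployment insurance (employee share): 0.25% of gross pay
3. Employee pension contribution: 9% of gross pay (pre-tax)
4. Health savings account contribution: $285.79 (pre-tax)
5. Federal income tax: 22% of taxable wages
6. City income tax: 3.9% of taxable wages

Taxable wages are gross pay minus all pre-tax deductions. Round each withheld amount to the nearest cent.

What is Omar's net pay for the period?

$3,598.33

Employee pension contribution: $5,802.68 × 0.09 = $522.24
Health savings account contribution: $285.79
Pre-tax total = $522.24 + $285.79 = $808.03
Taxable wages = $5,802.68 − $808.03 = $4,994.65
Federal income tax: $4,994.65 × 0.22 = $1,098.82
City income tax: $4,994.65 × 0.039 = $194.79
SDI: $5,802.68 × 0.0152 = $88.20
State unemployment insurance (employee share): $5,802.68 × 0.0025 = $14.51
Total deductions = $522.24 + $285.79 + $1,098.82 + $194.79 + $88.20 + $14.51 = $2,204.35
Net pay = $5,802.68 − $2,204.35 = $3,598.33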